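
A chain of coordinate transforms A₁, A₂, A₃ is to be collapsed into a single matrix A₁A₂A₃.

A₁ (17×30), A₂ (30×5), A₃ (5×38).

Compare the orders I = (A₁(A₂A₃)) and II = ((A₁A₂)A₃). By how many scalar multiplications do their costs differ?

19300

Order I = (A₁(A₂A₃)): (A₂A₃): 30×5 by 5×38 → 30×38, cost 30·5·38 = 5700; (A₁(A₂A₃)): 17×30 by 30×38 → 17×38, cost 17·30·38 = 19380; cumulative 25080. Total 25080.
Order II = ((A₁A₂)A₃): (A₁A₂): 17×30 by 30×5 → 17×5, cost 17·30·5 = 2550; ((A₁A₂)A₃): 17×5 by 5×38 → 17×38, cost 17·5·38 = 3230; cumulative 5780. Total 5780.
Difference: |25080 − 5780| = 19300.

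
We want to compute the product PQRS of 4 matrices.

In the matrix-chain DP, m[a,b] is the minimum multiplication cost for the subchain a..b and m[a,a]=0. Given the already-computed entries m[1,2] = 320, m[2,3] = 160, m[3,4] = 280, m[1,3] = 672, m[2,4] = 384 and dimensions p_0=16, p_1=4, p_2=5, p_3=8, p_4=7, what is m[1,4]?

m[1,4] = min over k∈[1,3] of m[1,k]+m[k+1,4]+p_{0}·p_k·p_{4}.
k=1: 0 + 384 + 16·4·7 = 832; k=2: 320 + 280 + 16·5·7 = 1160; k=3: 672 + 0 + 16·8·7 = 1568.
Minimum: 832 at k=1.

832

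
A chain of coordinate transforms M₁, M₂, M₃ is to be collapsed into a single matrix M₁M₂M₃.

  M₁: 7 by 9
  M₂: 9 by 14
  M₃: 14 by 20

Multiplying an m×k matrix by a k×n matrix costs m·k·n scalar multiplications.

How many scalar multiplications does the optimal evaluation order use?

2842

Order (M₁(M₂M₃)): (M₂M₃): 9×14 by 14×20 → 9×20, cost 9·14·20 = 2520; (M₁(M₂M₃)): 7×9 by 9×20 → 7×20, cost 7·9·20 = 1260; cumulative 3780. Total 3780.
Order ((M₁M₂)M₃): (M₁M₂): 7×9 by 9×14 → 7×14, cost 7·9·14 = 882; ((M₁M₂)M₃): 7×14 by 14×20 → 7×20, cost 7·14·20 = 1960; cumulative 2842. Total 2842.
Minimum: 2842.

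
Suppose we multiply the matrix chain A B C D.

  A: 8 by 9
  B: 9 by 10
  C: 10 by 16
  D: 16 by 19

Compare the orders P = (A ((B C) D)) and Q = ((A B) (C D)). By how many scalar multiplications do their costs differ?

Order P = (A ((B C) D)): (B C): 9×10 by 10×16 → 9×16, cost 9·10·16 = 1440; ((B C) D): 9×16 by 16×19 → 9×19, cost 9·16·19 = 2736; cumulative 4176; (A ((B C) D)): 8×9 by 9×19 → 8×19, cost 8·9·19 = 1368; cumulative 5544. Total 5544.
Order Q = ((A B) (C D)): (A B): 8×9 by 9×10 → 8×10, cost 8·9·10 = 720; (C D): 10×16 by 16×19 → 10×19, cost 10·16·19 = 3040; ((A B) (C D)): 8×10 by 10×19 → 8×19, cost 8·10·19 = 1520; cumulative 5280. Total 5280.
Difference: |5544 − 5280| = 264.

264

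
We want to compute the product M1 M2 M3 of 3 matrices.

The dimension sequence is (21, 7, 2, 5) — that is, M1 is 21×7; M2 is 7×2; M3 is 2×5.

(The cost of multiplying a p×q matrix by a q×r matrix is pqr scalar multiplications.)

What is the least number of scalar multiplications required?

Order (M1 (M2 M3)): (M2 M3): 7×2 by 2×5 → 7×5, cost 7·2·5 = 70; (M1 (M2 M3)): 21×7 by 7×5 → 21×5, cost 21·7·5 = 735; cumulative 805. Total 805.
Order ((M1 M2) M3): (M1 M2): 21×7 by 7×2 → 21×2, cost 21·7·2 = 294; ((M1 M2) M3): 21×2 by 2×5 → 21×5, cost 21·2·5 = 210; cumulative 504. Total 504.
Minimum: 504.

504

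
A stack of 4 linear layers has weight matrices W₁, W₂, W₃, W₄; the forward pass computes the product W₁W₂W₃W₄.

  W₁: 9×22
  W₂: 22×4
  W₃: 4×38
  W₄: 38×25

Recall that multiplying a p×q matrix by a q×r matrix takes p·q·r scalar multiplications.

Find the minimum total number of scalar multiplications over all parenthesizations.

5492

Adjacent pairs: W₁W₂ = 9·22·4 = 792; W₂W₃ = 22·4·38 = 3344; W₃W₄ = 4·38·25 = 3800.
Length 3: W₁..W₃: k=1: 0+3344+9·22·38=10868; k=2: 792+0+9·4·38=2160 → min 2160 | W₂..W₄: k=2: 0+3800+22·4·25=6000; k=3: 3344+0+22·38·25=24244 → min 6000.
Length 4: W₁..W₄: k=1: 0+6000+9·22·25=10950; k=2: 792+3800+9·4·25=5492; k=3: 2160+0+9·38·25=10710 → min 5492.
Optimal order: ((W₁W₂)(W₃W₄)) with cost 5492.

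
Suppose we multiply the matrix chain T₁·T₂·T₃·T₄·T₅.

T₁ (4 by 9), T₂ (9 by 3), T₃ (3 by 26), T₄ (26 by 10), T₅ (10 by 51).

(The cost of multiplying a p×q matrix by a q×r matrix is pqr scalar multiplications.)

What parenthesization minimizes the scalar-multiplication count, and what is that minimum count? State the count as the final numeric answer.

3030

Adjacent pairs: T₁T₂ = 4·9·3 = 108; T₂T₃ = 9·3·26 = 702; T₃T₄ = 3·26·10 = 780; T₄T₅ = 26·10·51 = 13260.
Length 3: T₁..T₃: k=1: 0+702+4·9·26=1638; k=2: 108+0+4·3·26=420 → min 420 | T₂..T₄: k=2: 0+780+9·3·10=1050; k=3: 702+0+9·26·10=3042 → min 1050 | T₃..T₅: k=3: 0+13260+3·26·51=17238; k=4: 780+0+3·10·51=2310 → min 2310.
Length 4: T₁..T₄: k=1: 0+1050+4·9·10=1410; k=2: 108+780+4·3·10=1008; k=3: 420+0+4·26·10=1460 → min 1008 | T₂..T₅: k=2: 0+2310+9·3·51=3687; k=3: 702+13260+9·26·51=25896; k=4: 1050+0+9·10·51=5640 → min 3687.
Length 5: T₁..T₅: k=1: 0+3687+4·9·51=5523; k=2: 108+2310+4·3·51=3030; k=3: 420+13260+4·26·51=18984; k=4: 1008+0+4·10·51=3048 → min 3030.
Optimal parenthesization: ((T₁·T₂)·((T₃·T₄)·T₅)) with cost 3030.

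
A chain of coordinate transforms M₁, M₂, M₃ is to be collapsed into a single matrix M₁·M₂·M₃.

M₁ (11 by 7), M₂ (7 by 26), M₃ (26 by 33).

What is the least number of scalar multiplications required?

Order (M₁·(M₂·M₃)): (M₂·M₃): 7×26 by 26×33 → 7×33, cost 7·26·33 = 6006; (M₁·(M₂·M₃)): 11×7 by 7×33 → 11×33, cost 11·7·33 = 2541; cumulative 8547. Total 8547.
Order ((M₁·M₂)·M₃): (M₁·M₂): 11×7 by 7×26 → 11×26, cost 11·7·26 = 2002; ((M₁·M₂)·M₃): 11×26 by 26×33 → 11×33, cost 11·26·33 = 9438; cumulative 11440. Total 11440.
Minimum: 8547.

8547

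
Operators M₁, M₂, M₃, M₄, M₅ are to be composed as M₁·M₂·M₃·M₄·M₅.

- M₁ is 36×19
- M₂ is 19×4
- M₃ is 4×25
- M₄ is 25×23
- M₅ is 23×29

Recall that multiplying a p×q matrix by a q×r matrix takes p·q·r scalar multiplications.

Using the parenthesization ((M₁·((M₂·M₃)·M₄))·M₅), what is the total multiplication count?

(M₂·M₃): 19×4 by 4×25 → 19×25, cost 19·4·25 = 1900
((M₂·M₃)·M₄): 19×25 by 25×23 → 19×23, cost 19·25·23 = 10925; cumulative 12825
(M₁·((M₂·M₃)·M₄)): 36×19 by 19×23 → 36×23, cost 36·19·23 = 15732; cumulative 28557
((M₁·((M₂·M₃)·M₄))·M₅): 36×23 by 23×29 → 36×29, cost 36·23·29 = 24012; cumulative 52569
Total: 52569 scalar multiplications.

52569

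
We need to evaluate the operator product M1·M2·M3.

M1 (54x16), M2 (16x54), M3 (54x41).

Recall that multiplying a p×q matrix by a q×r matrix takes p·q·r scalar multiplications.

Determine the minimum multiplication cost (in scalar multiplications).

Order (M1·(M2·M3)): (M2·M3): 16×54 by 54×41 → 16×41, cost 16·54·41 = 35424; (M1·(M2·M3)): 54×16 by 16×41 → 54×41, cost 54·16·41 = 35424; cumulative 70848. Total 70848.
Order ((M1·M2)·M3): (M1·M2): 54×16 by 16×54 → 54×54, cost 54·16·54 = 46656; ((M1·M2)·M3): 54×54 by 54×41 → 54×41, cost 54·54·41 = 119556; cumulative 166212. Total 166212.
Minimum: 70848.

70848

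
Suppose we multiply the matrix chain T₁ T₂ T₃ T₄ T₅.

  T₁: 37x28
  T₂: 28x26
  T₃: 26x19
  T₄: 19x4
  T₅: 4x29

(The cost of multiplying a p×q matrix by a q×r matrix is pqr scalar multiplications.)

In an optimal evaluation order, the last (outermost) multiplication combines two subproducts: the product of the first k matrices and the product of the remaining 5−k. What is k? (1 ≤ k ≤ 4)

Adjacent pairs: T₁T₂ = 37·28·26 = 26936; T₂T₃ = 28·26·19 = 13832; T₃T₄ = 26·19·4 = 1976; T₄T₅ = 19·4·29 = 2204.
Length 3: T₁..T₃: k=1: 0+13832+37·28·19=33516; k=2: 26936+0+37·26·19=45214 → min 33516 | T₂..T₄: k=2: 0+1976+28·26·4=4888; k=3: 13832+0+28·19·4=15960 → min 4888 | T₃..T₅: k=3: 0+2204+26·19·29=16530; k=4: 1976+0+26·4·29=4992 → min 4992.
Length 4: T₁..T₄: k=1: 0+4888+37·28·4=9032; k=2: 26936+1976+37·26·4=32760; k=3: 33516+0+37·19·4=36328 → min 9032 | T₂..T₅: k=2: 0+4992+28·26·29=26104; k=3: 13832+2204+28·19·29=31464; k=4: 4888+0+28·4·29=8136 → min 8136.
Top-level splits: k=1: (T₁..T₁)·(T₂..T₅) → 0+8136+37·28·29 = 38180; k=2: (T₁..T₂)·(T₃..T₅) → 26936+4992+37·26·29 = 59826; k=3: (T₁..T₃)·(T₄..T₅) → 33516+2204+37·19·29 = 56107; k=4: (T₁..T₄)·(T₅..T₅) → 9032+0+37·4·29 = 13324.
Best split is after T₄, i.e. k = 4.

4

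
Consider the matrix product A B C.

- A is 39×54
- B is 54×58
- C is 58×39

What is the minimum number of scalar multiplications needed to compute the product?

204282

Order (A (B C)): (B C): 54×58 by 58×39 → 54×39, cost 54·58·39 = 122148; (A (B C)): 39×54 by 54×39 → 39×39, cost 39·54·39 = 82134; cumulative 204282. Total 204282.
Order ((A B) C): (A B): 39×54 by 54×58 → 39×58, cost 39·54·58 = 122148; ((A B) C): 39×58 by 58×39 → 39×39, cost 39·58·39 = 88218; cumulative 210366. Total 210366.
Minimum: 204282.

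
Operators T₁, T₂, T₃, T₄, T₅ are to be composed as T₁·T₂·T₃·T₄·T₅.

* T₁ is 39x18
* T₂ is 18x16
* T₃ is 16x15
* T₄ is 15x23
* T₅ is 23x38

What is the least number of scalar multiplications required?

50190

Adjacent pairs: T₁T₂ = 39·18·16 = 11232; T₂T₃ = 18·16·15 = 4320; T₃T₄ = 16·15·23 = 5520; T₄T₅ = 15·23·38 = 13110.
Length 3: T₁..T₃: k=1: 0+4320+39·18·15=14850; k=2: 11232+0+39·16·15=20592 → min 14850 | T₂..T₄: k=2: 0+5520+18·16·23=12144; k=3: 4320+0+18·15·23=10530 → min 10530 | T₃..T₅: k=3: 0+13110+16·15·38=22230; k=4: 5520+0+16·23·38=19504 → min 19504.
Length 4: T₁..T₄: k=1: 0+10530+39·18·23=26676; k=2: 11232+5520+39·16·23=31104; k=3: 14850+0+39·15·23=28305 → min 26676 | T₂..T₅: k=2: 0+19504+18·16·38=30448; k=3: 4320+13110+18·15·38=27690; k=4: 10530+0+18·23·38=26262 → min 26262.
Length 5: T₁..T₅: k=1: 0+26262+39·18·38=52938; k=2: 11232+19504+39·16·38=54448; k=3: 14850+13110+39·15·38=50190; k=4: 26676+0+39·23·38=60762 → min 50190.
Optimal order: ((T₁·(T₂·T₃))·(T₄·T₅)) with cost 50190.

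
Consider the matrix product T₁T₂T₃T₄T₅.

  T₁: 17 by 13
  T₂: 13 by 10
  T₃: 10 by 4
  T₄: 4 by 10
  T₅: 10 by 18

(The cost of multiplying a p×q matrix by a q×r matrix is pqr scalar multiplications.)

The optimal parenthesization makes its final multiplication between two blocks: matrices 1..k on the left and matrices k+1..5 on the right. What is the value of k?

3

Adjacent pairs: T₁T₂ = 17·13·10 = 2210; T₂T₃ = 13·10·4 = 520; T₃T₄ = 10·4·10 = 400; T₄T₅ = 4·10·18 = 720.
Length 3: T₁..T₃: k=1: 0+520+17·13·4=1404; k=2: 2210+0+17·10·4=2890 → min 1404 | T₂..T₄: k=2: 0+400+13·10·10=1700; k=3: 520+0+13·4·10=1040 → min 1040 | T₃..T₅: k=3: 0+720+10·4·18=1440; k=4: 400+0+10·10·18=2200 → min 1440.
Length 4: T₁..T₄: k=1: 0+1040+17·13·10=3250; k=2: 2210+400+17·10·10=4310; k=3: 1404+0+17·4·10=2084 → min 2084 | T₂..T₅: k=2: 0+1440+13·10·18=3780; k=3: 520+720+13·4·18=2176; k=4: 1040+0+13·10·18=3380 → min 2176.
Top-level splits: k=1: (T₁..T₁)·(T₂..T₅) → 0+2176+17·13·18 = 6154; k=2: (T₁..T₂)·(T₃..T₅) → 2210+1440+17·10·18 = 6710; k=3: (T₁..T₃)·(T₄..T₅) → 1404+720+17·4·18 = 3348; k=4: (T₁..T₄)·(T₅..T₅) → 2084+0+17·10·18 = 5144.
Best split is after T₃, i.e. k = 3.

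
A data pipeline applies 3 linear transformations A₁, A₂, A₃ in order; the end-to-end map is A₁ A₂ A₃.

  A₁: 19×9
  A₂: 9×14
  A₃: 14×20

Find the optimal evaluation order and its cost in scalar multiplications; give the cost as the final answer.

5940

(A₁ (A₂ A₃)): cost 5940.
((A₁ A₂) A₃): cost 7714.
Optimal: (A₁ (A₂ A₃)) with cost 5940.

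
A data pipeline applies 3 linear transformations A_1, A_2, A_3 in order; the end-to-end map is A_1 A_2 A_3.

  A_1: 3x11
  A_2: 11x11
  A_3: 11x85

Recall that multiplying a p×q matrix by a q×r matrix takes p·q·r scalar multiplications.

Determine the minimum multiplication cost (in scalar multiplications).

Order (A_1 (A_2 A_3)): (A_2 A_3): 11×11 by 11×85 → 11×85, cost 11·11·85 = 10285; (A_1 (A_2 A_3)): 3×11 by 11×85 → 3×85, cost 3·11·85 = 2805; cumulative 13090. Total 13090.
Order ((A_1 A_2) A_3): (A_1 A_2): 3×11 by 11×11 → 3×11, cost 3·11·11 = 363; ((A_1 A_2) A_3): 3×11 by 11×85 → 3×85, cost 3·11·85 = 2805; cumulative 3168. Total 3168.
Minimum: 3168.

3168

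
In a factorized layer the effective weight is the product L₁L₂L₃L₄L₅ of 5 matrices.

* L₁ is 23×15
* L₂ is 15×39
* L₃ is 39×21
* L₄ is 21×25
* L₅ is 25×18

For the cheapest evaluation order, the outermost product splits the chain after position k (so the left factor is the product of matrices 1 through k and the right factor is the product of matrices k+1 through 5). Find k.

1

Adjacent pairs: L₁L₂ = 23·15·39 = 13455; L₂L₃ = 15·39·21 = 12285; L₃L₄ = 39·21·25 = 20475; L₄L₅ = 21·25·18 = 9450.
Length 3: L₁..L₃: k=1: 0+12285+23·15·21=19530; k=2: 13455+0+23·39·21=32292 → min 19530 | L₂..L₄: k=2: 0+20475+15·39·25=35100; k=3: 12285+0+15·21·25=20160 → min 20160 | L₃..L₅: k=3: 0+9450+39·21·18=24192; k=4: 20475+0+39·25·18=38025 → min 24192.
Length 4: L₁..L₄: k=1: 0+20160+23·15·25=28785; k=2: 13455+20475+23·39·25=56355; k=3: 19530+0+23·21·25=31605 → min 28785 | L₂..L₅: k=2: 0+24192+15·39·18=34722; k=3: 12285+9450+15·21·18=27405; k=4: 20160+0+15·25·18=26910 → min 26910.
Top-level splits: k=1: (L₁..L₁)·(L₂..L₅) → 0+26910+23·15·18 = 33120; k=2: (L₁..L₂)·(L₃..L₅) → 13455+24192+23·39·18 = 53793; k=3: (L₁..L₃)·(L₄..L₅) → 19530+9450+23·21·18 = 37674; k=4: (L₁..L₄)·(L₅..L₅) → 28785+0+23·25·18 = 39135.
Best split is after L₁, i.e. k = 1.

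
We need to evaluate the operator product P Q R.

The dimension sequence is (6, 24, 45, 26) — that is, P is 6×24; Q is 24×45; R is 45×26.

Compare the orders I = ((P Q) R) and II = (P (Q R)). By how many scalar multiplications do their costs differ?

Order I = ((P Q) R): (P Q): 6×24 by 24×45 → 6×45, cost 6·24·45 = 6480; ((P Q) R): 6×45 by 45×26 → 6×26, cost 6·45·26 = 7020; cumulative 13500. Total 13500.
Order II = (P (Q R)): (Q R): 24×45 by 45×26 → 24×26, cost 24·45·26 = 28080; (P (Q R)): 6×24 by 24×26 → 6×26, cost 6·24·26 = 3744; cumulative 31824. Total 31824.
Difference: |13500 − 31824| = 18324.

18324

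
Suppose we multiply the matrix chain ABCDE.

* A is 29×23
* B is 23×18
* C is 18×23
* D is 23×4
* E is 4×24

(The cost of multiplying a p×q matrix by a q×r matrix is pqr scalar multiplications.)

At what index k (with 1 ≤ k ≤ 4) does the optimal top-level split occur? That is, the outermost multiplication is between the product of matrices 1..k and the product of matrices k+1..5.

4

Adjacent pairs: AB = 29·23·18 = 12006; BC = 23·18·23 = 9522; CD = 18·23·4 = 1656; DE = 23·4·24 = 2208.
Length 3: A..C: k=1: 0+9522+29·23·23=24863; k=2: 12006+0+29·18·23=24012 → min 24012 | B..D: k=2: 0+1656+23·18·4=3312; k=3: 9522+0+23·23·4=11638 → min 3312 | C..E: k=3: 0+2208+18·23·24=12144; k=4: 1656+0+18·4·24=3384 → min 3384.
Length 4: A..D: k=1: 0+3312+29·23·4=5980; k=2: 12006+1656+29·18·4=15750; k=3: 24012+0+29·23·4=26680 → min 5980 | B..E: k=2: 0+3384+23·18·24=13320; k=3: 9522+2208+23·23·24=24426; k=4: 3312+0+23·4·24=5520 → min 5520.
Top-level splits: k=1: (A..A)·(B..E) → 0+5520+29·23·24 = 21528; k=2: (A..B)·(C..E) → 12006+3384+29·18·24 = 27918; k=3: (A..C)·(D..E) → 24012+2208+29·23·24 = 42228; k=4: (A..D)·(E..E) → 5980+0+29·4·24 = 8764.
Best split is after D, i.e. k = 4.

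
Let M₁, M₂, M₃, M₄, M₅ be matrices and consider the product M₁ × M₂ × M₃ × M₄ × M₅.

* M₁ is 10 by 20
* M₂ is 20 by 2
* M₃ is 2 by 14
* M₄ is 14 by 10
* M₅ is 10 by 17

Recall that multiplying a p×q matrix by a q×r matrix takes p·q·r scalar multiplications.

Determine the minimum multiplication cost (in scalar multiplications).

Adjacent pairs: M₁M₂ = 10·20·2 = 400; M₂M₃ = 20·2·14 = 560; M₃M₄ = 2·14·10 = 280; M₄M₅ = 14·10·17 = 2380.
Length 3: M₁..M₃: k=1: 0+560+10·20·14=3360; k=2: 400+0+10·2·14=680 → min 680 | M₂..M₄: k=2: 0+280+20·2·10=680; k=3: 560+0+20·14·10=3360 → min 680 | M₃..M₅: k=3: 0+2380+2·14·17=2856; k=4: 280+0+2·10·17=620 → min 620.
Length 4: M₁..M₄: k=1: 0+680+10·20·10=2680; k=2: 400+280+10·2·10=880; k=3: 680+0+10·14·10=2080 → min 880 | M₂..M₅: k=2: 0+620+20·2·17=1300; k=3: 560+2380+20·14·17=7700; k=4: 680+0+20·10·17=4080 → min 1300.
Length 5: M₁..M₅: k=1: 0+1300+10·20·17=4700; k=2: 400+620+10·2·17=1360; k=3: 680+2380+10·14·17=5440; k=4: 880+0+10·10·17=2580 → min 1360.
Optimal order: ((M₁ × M₂) × ((M₃ × M₄) × M₅)) with cost 1360.

1360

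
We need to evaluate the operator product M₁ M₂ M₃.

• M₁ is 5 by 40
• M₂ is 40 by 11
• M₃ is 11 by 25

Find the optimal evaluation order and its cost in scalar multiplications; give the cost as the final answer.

(M₁ (M₂ M₃)): cost 16000.
((M₁ M₂) M₃): cost 3575.
Optimal: ((M₁ M₂) M₃) with cost 3575.

3575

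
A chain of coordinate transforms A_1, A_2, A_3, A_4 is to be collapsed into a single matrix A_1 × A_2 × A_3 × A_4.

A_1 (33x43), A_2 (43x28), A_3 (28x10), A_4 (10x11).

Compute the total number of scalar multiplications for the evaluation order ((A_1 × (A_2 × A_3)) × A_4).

29860

(A_2 × A_3): 43×28 by 28×10 → 43×10, cost 43·28·10 = 12040
(A_1 × (A_2 × A_3)): 33×43 by 43×10 → 33×10, cost 33·43·10 = 14190; cumulative 26230
((A_1 × (A_2 × A_3)) × A_4): 33×10 by 10×11 → 33×11, cost 33·10·11 = 3630; cumulative 29860
Total: 29860 scalar multiplications.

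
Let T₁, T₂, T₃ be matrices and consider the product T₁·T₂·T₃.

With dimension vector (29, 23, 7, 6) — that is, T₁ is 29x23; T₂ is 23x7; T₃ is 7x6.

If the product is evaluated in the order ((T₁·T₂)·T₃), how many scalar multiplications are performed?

5887

(T₁·T₂): 29×23 by 23×7 → 29×7, cost 29·23·7 = 4669
((T₁·T₂)·T₃): 29×7 by 7×6 → 29×6, cost 29·7·6 = 1218; cumulative 5887
Total: 5887 scalar multiplications.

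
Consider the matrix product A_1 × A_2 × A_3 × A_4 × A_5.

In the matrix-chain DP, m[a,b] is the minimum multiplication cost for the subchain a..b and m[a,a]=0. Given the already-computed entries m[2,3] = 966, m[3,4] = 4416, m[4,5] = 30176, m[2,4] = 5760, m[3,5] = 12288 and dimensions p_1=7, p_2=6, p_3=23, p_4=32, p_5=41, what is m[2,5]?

14010

m[2,5] = min over k∈[2,4] of m[2,k]+m[k+1,5]+p_{1}·p_k·p_{5}.
k=2: 0 + 12288 + 7·6·41 = 14010; k=3: 966 + 30176 + 7·23·41 = 37743; k=4: 5760 + 0 + 7·32·41 = 14944.
Minimum: 14010 at k=2.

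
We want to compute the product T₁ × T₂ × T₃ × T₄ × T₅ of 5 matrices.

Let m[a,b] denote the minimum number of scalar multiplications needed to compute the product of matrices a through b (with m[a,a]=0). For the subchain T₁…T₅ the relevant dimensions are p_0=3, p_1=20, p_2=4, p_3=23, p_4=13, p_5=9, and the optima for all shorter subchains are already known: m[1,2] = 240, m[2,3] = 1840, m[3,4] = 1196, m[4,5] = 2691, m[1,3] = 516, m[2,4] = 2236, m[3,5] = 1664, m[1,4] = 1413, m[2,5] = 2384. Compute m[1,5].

m[1,5] = min over k∈[1,4] of m[1,k]+m[k+1,5]+p_{0}·p_k·p_{5}.
k=1: 0 + 2384 + 3·20·9 = 2924; k=2: 240 + 1664 + 3·4·9 = 2012; k=3: 516 + 2691 + 3·23·9 = 3828; k=4: 1413 + 0 + 3·13·9 = 1764.
Minimum: 1764 at k=4.

1764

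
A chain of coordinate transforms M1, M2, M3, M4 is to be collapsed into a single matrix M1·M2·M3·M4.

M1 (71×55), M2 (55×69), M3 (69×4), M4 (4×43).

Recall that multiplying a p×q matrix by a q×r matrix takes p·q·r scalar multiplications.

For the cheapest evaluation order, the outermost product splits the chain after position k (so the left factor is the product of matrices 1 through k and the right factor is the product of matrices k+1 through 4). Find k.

3

Adjacent pairs: M1M2 = 71·55·69 = 269445; M2M3 = 55·69·4 = 15180; M3M4 = 69·4·43 = 11868.
Length 3: M1..M3: k=1: 0+15180+71·55·4=30800; k=2: 269445+0+71·69·4=289041 → min 30800 | M2..M4: k=2: 0+11868+55·69·43=175053; k=3: 15180+0+55·4·43=24640 → min 24640.
Top-level splits: k=1: (M1..M1)·(M2..M4) → 0+24640+71·55·43 = 192555; k=2: (M1..M2)·(M3..M4) → 269445+11868+71·69·43 = 491970; k=3: (M1..M3)·(M4..M4) → 30800+0+71·4·43 = 43012.
Best split is after M3, i.e. k = 3.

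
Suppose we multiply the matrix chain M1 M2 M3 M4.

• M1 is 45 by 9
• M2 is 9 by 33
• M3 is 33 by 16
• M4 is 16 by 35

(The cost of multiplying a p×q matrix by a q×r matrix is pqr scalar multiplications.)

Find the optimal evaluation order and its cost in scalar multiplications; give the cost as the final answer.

Adjacent pairs: M1M2 = 45·9·33 = 13365; M2M3 = 9·33·16 = 4752; M3M4 = 33·16·35 = 18480.
Length 3: M1..M3: k=1: 0+4752+45·9·16=11232; k=2: 13365+0+45·33·16=37125 → min 11232 | M2..M4: k=2: 0+18480+9·33·35=28875; k=3: 4752+0+9·16·35=9792 → min 9792.
Length 4: M1..M4: k=1: 0+9792+45·9·35=23967; k=2: 13365+18480+45·33·35=83820; k=3: 11232+0+45·16·35=36432 → min 23967.
Optimal parenthesization: (M1 ((M2 M3) M4)) with cost 23967.

23967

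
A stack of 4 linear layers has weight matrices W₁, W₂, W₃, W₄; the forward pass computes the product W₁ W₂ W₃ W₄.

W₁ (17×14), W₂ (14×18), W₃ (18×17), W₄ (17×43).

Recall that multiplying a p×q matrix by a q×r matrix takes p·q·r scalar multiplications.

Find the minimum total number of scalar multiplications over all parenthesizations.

Adjacent pairs: W₁W₂ = 17·14·18 = 4284; W₂W₃ = 14·18·17 = 4284; W₃W₄ = 18·17·43 = 13158.
Length 3: W₁..W₃: k=1: 0+4284+17·14·17=8330; k=2: 4284+0+17·18·17=9486 → min 8330 | W₂..W₄: k=2: 0+13158+14·18·43=23994; k=3: 4284+0+14·17·43=14518 → min 14518.
Length 4: W₁..W₄: k=1: 0+14518+17·14·43=24752; k=2: 4284+13158+17·18·43=30600; k=3: 8330+0+17·17·43=20757 → min 20757.
Optimal order: ((W₁ (W₂ W₃)) W₄) with cost 20757.

20757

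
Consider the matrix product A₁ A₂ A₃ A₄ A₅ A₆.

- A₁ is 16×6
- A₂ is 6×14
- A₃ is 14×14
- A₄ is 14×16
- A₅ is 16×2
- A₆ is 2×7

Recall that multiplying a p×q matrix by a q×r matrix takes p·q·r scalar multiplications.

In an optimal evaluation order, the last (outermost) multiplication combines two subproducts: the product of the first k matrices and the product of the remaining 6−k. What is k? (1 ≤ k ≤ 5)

Adjacent pairs: A₁A₂ = 16·6·14 = 1344; A₂A₃ = 6·14·14 = 1176; A₃A₄ = 14·14·16 = 3136; A₄A₅ = 14·16·2 = 448; A₅A₆ = 16·2·7 = 224.
Length 3: A₁..A₃: k=1: 0+1176+16·6·14=2520; k=2: 1344+0+16·14·14=4480 → min 2520 | A₂..A₄: k=2: 0+3136+6·14·16=4480; k=3: 1176+0+6·14·16=2520 → min 2520 | A₃..A₅: k=3: 0+448+14·14·2=840; k=4: 3136+0+14·16·2=3584 → min 840 | A₄..A₆: k=4: 0+224+14·16·7=1792; k=5: 448+0+14·2·7=644 → min 644.
Length 4: A₁..A₄: k=1: 0+2520+16·6·16=4056; k=2: 1344+3136+16·14·16=8064; k=3: 2520+0+16·14·16=6104 → min 4056 | A₂..A₅: k=2: 0+840+6·14·2=1008; k=3: 1176+448+6·14·2=1792; k=4: 2520+0+6·16·2=2712 → min 1008 | A₃..A₆: k=3: 0+644+14·14·7=2016; k=4: 3136+224+14·16·7=4928; k=5: 840+0+14·2·7=1036 → min 1036.
Length 5: A₁..A₅: k=1: 0+1008+16·6·2=1200; k=2: 1344+840+16·14·2=2632; k=3: 2520+448+16·14·2=3416; k=4: 4056+0+16·16·2=4568 → min 1200 | A₂..A₆: k=2: 0+1036+6·14·7=1624; k=3: 1176+644+6·14·7=2408; k=4: 2520+224+6·16·7=3416; k=5: 1008+0+6·2·7=1092 → min 1092.
Top-level splits: k=1: (A₁..A₁)·(A₂..A₆) → 0+1092+16·6·7 = 1764; k=2: (A₁..A₂)·(A₃..A₆) → 1344+1036+16·14·7 = 3948; k=3: (A₁..A₃)·(A₄..A₆) → 2520+644+16·14·7 = 4732; k=4: (A₁..A₄)·(A₅..A₆) → 4056+224+16·16·7 = 6072; k=5: (A₁..A₅)·(A₆..A₆) → 1200+0+16·2·7 = 1424.
Best split is after A₅, i.e. k = 5.

5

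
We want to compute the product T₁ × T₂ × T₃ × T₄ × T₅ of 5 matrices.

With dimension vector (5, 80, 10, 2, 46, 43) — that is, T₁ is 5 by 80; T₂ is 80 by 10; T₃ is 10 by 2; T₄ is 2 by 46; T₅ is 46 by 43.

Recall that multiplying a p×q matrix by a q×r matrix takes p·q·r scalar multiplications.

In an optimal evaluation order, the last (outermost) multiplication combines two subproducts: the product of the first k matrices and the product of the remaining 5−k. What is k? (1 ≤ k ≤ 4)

Adjacent pairs: T₁T₂ = 5·80·10 = 4000; T₂T₃ = 80·10·2 = 1600; T₃T₄ = 10·2·46 = 920; T₄T₅ = 2·46·43 = 3956.
Length 3: T₁..T₃: k=1: 0+1600+5·80·2=2400; k=2: 4000+0+5·10·2=4100 → min 2400 | T₂..T₄: k=2: 0+920+80·10·46=37720; k=3: 1600+0+80·2·46=8960 → min 8960 | T₃..T₅: k=3: 0+3956+10·2·43=4816; k=4: 920+0+10·46·43=20700 → min 4816.
Length 4: T₁..T₄: k=1: 0+8960+5·80·46=27360; k=2: 4000+920+5·10·46=7220; k=3: 2400+0+5·2·46=2860 → min 2860 | T₂..T₅: k=2: 0+4816+80·10·43=39216; k=3: 1600+3956+80·2·43=12436; k=4: 8960+0+80·46·43=167200 → min 12436.
Top-level splits: k=1: (T₁..T₁)·(T₂..T₅) → 0+12436+5·80·43 = 29636; k=2: (T₁..T₂)·(T₃..T₅) → 4000+4816+5·10·43 = 10966; k=3: (T₁..T₃)·(T₄..T₅) → 2400+3956+5·2·43 = 6786; k=4: (T₁..T₄)·(T₅..T₅) → 2860+0+5·46·43 = 12750.
Best split is after T₃, i.e. k = 3.

3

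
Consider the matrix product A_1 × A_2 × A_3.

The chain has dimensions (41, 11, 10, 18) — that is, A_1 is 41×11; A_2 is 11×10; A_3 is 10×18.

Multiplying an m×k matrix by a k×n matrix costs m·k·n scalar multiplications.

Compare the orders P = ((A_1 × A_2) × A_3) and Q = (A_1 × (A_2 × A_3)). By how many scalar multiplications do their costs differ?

Order P = ((A_1 × A_2) × A_3): (A_1 × A_2): 41×11 by 11×10 → 41×10, cost 41·11·10 = 4510; ((A_1 × A_2) × A_3): 41×10 by 10×18 → 41×18, cost 41·10·18 = 7380; cumulative 11890. Total 11890.
Order Q = (A_1 × (A_2 × A_3)): (A_2 × A_3): 11×10 by 10×18 → 11×18, cost 11·10·18 = 1980; (A_1 × (A_2 × A_3)): 41×11 by 11×18 → 41×18, cost 41·11·18 = 8118; cumulative 10098. Total 10098.
Difference: |11890 − 10098| = 1792.

1792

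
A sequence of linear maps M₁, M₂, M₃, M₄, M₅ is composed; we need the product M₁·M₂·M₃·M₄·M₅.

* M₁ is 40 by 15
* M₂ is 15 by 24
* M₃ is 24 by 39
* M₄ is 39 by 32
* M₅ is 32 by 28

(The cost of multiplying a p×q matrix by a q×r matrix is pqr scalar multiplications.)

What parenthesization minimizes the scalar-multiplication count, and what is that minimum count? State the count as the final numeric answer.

63000

Adjacent pairs: M₁M₂ = 40·15·24 = 14400; M₂M₃ = 15·24·39 = 14040; M₃M₄ = 24·39·32 = 29952; M₄M₅ = 39·32·28 = 34944.
Length 3: M₁..M₃: k=1: 0+14040+40·15·39=37440; k=2: 14400+0+40·24·39=51840 → min 37440 | M₂..M₄: k=2: 0+29952+15·24·32=41472; k=3: 14040+0+15·39·32=32760 → min 32760 | M₃..M₅: k=3: 0+34944+24·39·28=61152; k=4: 29952+0+24·32·28=51456 → min 51456.
Length 4: M₁..M₄: k=1: 0+32760+40·15·32=51960; k=2: 14400+29952+40·24·32=75072; k=3: 37440+0+40·39·32=87360 → min 51960 | M₂..M₅: k=2: 0+51456+15·24·28=61536; k=3: 14040+34944+15·39·28=65364; k=4: 32760+0+15·32·28=46200 → min 46200.
Length 5: M₁..M₅: k=1: 0+46200+40·15·28=63000; k=2: 14400+51456+40·24·28=92736; k=3: 37440+34944+40·39·28=116064; k=4: 51960+0+40·32·28=87800 → min 63000.
Optimal parenthesization: (M₁·(((M₂·M₃)·M₄)·M₅)) with cost 63000.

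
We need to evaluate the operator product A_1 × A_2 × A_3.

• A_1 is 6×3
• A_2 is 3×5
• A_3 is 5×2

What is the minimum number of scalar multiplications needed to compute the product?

Order (A_1 × (A_2 × A_3)): (A_2 × A_3): 3×5 by 5×2 → 3×2, cost 3·5·2 = 30; (A_1 × (A_2 × A_3)): 6×3 by 3×2 → 6×2, cost 6·3·2 = 36; cumulative 66. Total 66.
Order ((A_1 × A_2) × A_3): (A_1 × A_2): 6×3 by 3×5 → 6×5, cost 6·3·5 = 90; ((A_1 × A_2) × A_3): 6×5 by 5×2 → 6×2, cost 6·5·2 = 60; cumulative 150. Total 150.
Minimum: 66.

66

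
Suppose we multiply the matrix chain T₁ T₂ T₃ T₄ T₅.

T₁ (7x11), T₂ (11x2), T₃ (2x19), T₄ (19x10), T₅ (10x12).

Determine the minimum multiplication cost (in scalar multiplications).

942

Adjacent pairs: T₁T₂ = 7·11·2 = 154; T₂T₃ = 11·2·19 = 418; T₃T₄ = 2·19·10 = 380; T₄T₅ = 19·10·12 = 2280.
Length 3: T₁..T₃: k=1: 0+418+7·11·19=1881; k=2: 154+0+7·2·19=420 → min 420 | T₂..T₄: k=2: 0+380+11·2·10=600; k=3: 418+0+11·19·10=2508 → min 600 | T₃..T₅: k=3: 0+2280+2·19·12=2736; k=4: 380+0+2·10·12=620 → min 620.
Length 4: T₁..T₄: k=1: 0+600+7·11·10=1370; k=2: 154+380+7·2·10=674; k=3: 420+0+7·19·10=1750 → min 674 | T₂..T₅: k=2: 0+620+11·2·12=884; k=3: 418+2280+11·19·12=5206; k=4: 600+0+11·10·12=1920 → min 884.
Length 5: T₁..T₅: k=1: 0+884+7·11·12=1808; k=2: 154+620+7·2·12=942; k=3: 420+2280+7·19·12=4296; k=4: 674+0+7·10·12=1514 → min 942.
Optimal order: ((T₁ T₂) ((T₃ T₄) T₅)) with cost 942.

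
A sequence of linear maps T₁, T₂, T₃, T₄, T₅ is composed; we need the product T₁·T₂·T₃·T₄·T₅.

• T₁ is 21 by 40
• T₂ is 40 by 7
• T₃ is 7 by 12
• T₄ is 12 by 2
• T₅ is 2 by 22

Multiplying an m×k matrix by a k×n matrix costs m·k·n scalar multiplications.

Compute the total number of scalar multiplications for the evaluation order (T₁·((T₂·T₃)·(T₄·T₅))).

(T₂·T₃): 40×7 by 7×12 → 40×12, cost 40·7·12 = 3360
(T₄·T₅): 12×2 by 2×22 → 12×22, cost 12·2·22 = 528
((T₂·T₃)·(T₄·T₅)): 40×12 by 12×22 → 40×22, cost 40·12·22 = 10560; cumulative 14448
(T₁·((T₂·T₃)·(T₄·T₅))): 21×40 by 40×22 → 21×22, cost 21·40·22 = 18480; cumulative 32928
Total: 32928 scalar multiplications.

32928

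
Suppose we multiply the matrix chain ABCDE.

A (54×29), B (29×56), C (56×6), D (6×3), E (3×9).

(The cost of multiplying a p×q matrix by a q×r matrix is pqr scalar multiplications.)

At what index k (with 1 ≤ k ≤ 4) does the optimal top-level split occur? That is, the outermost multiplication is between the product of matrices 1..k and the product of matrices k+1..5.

Adjacent pairs: AB = 54·29·56 = 87696; BC = 29·56·6 = 9744; CD = 56·6·3 = 1008; DE = 6·3·9 = 162.
Length 3: A..C: k=1: 0+9744+54·29·6=19140; k=2: 87696+0+54·56·6=105840 → min 19140 | B..D: k=2: 0+1008+29·56·3=5880; k=3: 9744+0+29·6·3=10266 → min 5880 | C..E: k=3: 0+162+56·6·9=3186; k=4: 1008+0+56·3·9=2520 → min 2520.
Length 4: A..D: k=1: 0+5880+54·29·3=10578; k=2: 87696+1008+54·56·3=97776; k=3: 19140+0+54·6·3=20112 → min 10578 | B..E: k=2: 0+2520+29·56·9=17136; k=3: 9744+162+29·6·9=11472; k=4: 5880+0+29·3·9=6663 → min 6663.
Top-level splits: k=1: (A..A)·(B..E) → 0+6663+54·29·9 = 20757; k=2: (A..B)·(C..E) → 87696+2520+54·56·9 = 117432; k=3: (A..C)·(D..E) → 19140+162+54·6·9 = 22218; k=4: (A..D)·(E..E) → 10578+0+54·3·9 = 12036.
Best split is after D, i.e. k = 4.

4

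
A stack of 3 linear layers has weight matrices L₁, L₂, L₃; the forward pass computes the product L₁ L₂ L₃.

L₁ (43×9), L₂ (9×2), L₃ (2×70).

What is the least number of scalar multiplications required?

6794

Order (L₁ (L₂ L₃)): (L₂ L₃): 9×2 by 2×70 → 9×70, cost 9·2·70 = 1260; (L₁ (L₂ L₃)): 43×9 by 9×70 → 43×70, cost 43·9·70 = 27090; cumulative 28350. Total 28350.
Order ((L₁ L₂) L₃): (L₁ L₂): 43×9 by 9×2 → 43×2, cost 43·9·2 = 774; ((L₁ L₂) L₃): 43×2 by 2×70 → 43×70, cost 43·2·70 = 6020; cumulative 6794. Total 6794.
Minimum: 6794.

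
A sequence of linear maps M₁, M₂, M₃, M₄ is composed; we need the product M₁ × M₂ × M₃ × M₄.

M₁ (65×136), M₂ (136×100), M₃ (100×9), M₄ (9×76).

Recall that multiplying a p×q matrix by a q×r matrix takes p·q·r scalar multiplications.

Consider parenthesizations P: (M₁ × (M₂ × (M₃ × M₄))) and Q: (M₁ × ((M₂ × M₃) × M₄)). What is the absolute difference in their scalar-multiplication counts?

886576

Order P = (M₁ × (M₂ × (M₃ × M₄))): (M₃ × M₄): 100×9 by 9×76 → 100×76, cost 100·9·76 = 68400; (M₂ × (M₃ × M₄)): 136×100 by 100×76 → 136×76, cost 136·100·76 = 1033600; cumulative 1102000; (M₁ × (M₂ × (M₃ × M₄))): 65×136 by 136×76 → 65×76, cost 65·136·76 = 671840; cumulative 1773840. Total 1773840.
Order Q = (M₁ × ((M₂ × M₃) × M₄)): (M₂ × M₃): 136×100 by 100×9 → 136×9, cost 136·100·9 = 122400; ((M₂ × M₃) × M₄): 136×9 by 9×76 → 136×76, cost 136·9·76 = 93024; cumulative 215424; (M₁ × ((M₂ × M₃) × M₄)): 65×136 by 136×76 → 65×76, cost 65·136·76 = 671840; cumulative 887264. Total 887264.
Difference: |1773840 − 887264| = 886576.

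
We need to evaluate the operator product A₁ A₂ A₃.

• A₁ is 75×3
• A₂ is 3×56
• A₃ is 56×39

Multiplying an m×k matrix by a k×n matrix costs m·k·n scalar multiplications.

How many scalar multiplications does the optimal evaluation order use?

Order (A₁ (A₂ A₃)): (A₂ A₃): 3×56 by 56×39 → 3×39, cost 3·56·39 = 6552; (A₁ (A₂ A₃)): 75×3 by 3×39 → 75×39, cost 75·3·39 = 8775; cumulative 15327. Total 15327.
Order ((A₁ A₂) A₃): (A₁ A₂): 75×3 by 3×56 → 75×56, cost 75·3·56 = 12600; ((A₁ A₂) A₃): 75×56 by 56×39 → 75×39, cost 75·56·39 = 163800; cumulative 176400. Total 176400.
Minimum: 15327.

15327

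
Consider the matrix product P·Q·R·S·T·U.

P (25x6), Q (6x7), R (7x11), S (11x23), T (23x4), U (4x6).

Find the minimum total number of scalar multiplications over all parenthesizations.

Adjacent pairs: PQ = 25·6·7 = 1050; QR = 6·7·11 = 462; RS = 7·11·23 = 1771; ST = 11·23·4 = 1012; TU = 23·4·6 = 552.
Length 3: P..R: k=1: 0+462+25·6·11=2112; k=2: 1050+0+25·7·11=2975 → min 2112 | Q..S: k=2: 0+1771+6·7·23=2737; k=3: 462+0+6·11·23=1980 → min 1980 | R..T: k=3: 0+1012+7·11·4=1320; k=4: 1771+0+7·23·4=2415 → min 1320 | S..U: k=4: 0+552+11·23·6=2070; k=5: 1012+0+11·4·6=1276 → min 1276.
Length 4: P..S: k=1: 0+1980+25·6·23=5430; k=2: 1050+1771+25·7·23=6846; k=3: 2112+0+25·11·23=8437 → min 5430 | Q..T: k=2: 0+1320+6·7·4=1488; k=3: 462+1012+6·11·4=1738; k=4: 1980+0+6·23·4=2532 → min 1488 | R..U: k=3: 0+1276+7·11·6=1738; k=4: 1771+552+7·23·6=3289; k=5: 1320+0+7·4·6=1488 → min 1488.
Length 5: P..T: k=1: 0+1488+25·6·4=2088; k=2: 1050+1320+25·7·4=3070; k=3: 2112+1012+25·11·4=4224; k=4: 5430+0+25·23·4=7730 → min 2088 | Q..U: k=2: 0+1488+6·7·6=1740; k=3: 462+1276+6·11·6=2134; k=4: 1980+552+6·23·6=3360; k=5: 1488+0+6·4·6=1632 → min 1632.
Length 6: P..U: k=1: 0+1632+25·6·6=2532; k=2: 1050+1488+25·7·6=3588; k=3: 2112+1276+25·11·6=5038; k=4: 5430+552+25·23·6=9432; k=5: 2088+0+25·4·6=2688 → min 2532.
Optimal order: (P·((Q·(R·(S·T)))·U)) with cost 2532.

2532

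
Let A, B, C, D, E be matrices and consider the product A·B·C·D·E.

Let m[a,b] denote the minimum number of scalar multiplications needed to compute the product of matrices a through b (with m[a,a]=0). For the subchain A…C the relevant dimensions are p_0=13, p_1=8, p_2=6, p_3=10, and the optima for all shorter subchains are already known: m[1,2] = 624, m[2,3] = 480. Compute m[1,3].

m[1,3] = min over k∈[1,2] of m[1,k]+m[k+1,3]+p_{0}·p_k·p_{3}.
k=1: 0 + 480 + 13·8·10 = 1520; k=2: 624 + 0 + 13·6·10 = 1404.
Minimum: 1404 at k=2.

1404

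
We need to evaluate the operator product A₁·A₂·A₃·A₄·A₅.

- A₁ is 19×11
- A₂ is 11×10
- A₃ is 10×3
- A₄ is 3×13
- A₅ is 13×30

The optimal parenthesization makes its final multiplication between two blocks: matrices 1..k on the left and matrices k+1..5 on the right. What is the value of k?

Adjacent pairs: A₁A₂ = 19·11·10 = 2090; A₂A₃ = 11·10·3 = 330; A₃A₄ = 10·3·13 = 390; A₄A₅ = 3·13·30 = 1170.
Length 3: A₁..A₃: k=1: 0+330+19·11·3=957; k=2: 2090+0+19·10·3=2660 → min 957 | A₂..A₄: k=2: 0+390+11·10·13=1820; k=3: 330+0+11·3·13=759 → min 759 | A₃..A₅: k=3: 0+1170+10·3·30=2070; k=4: 390+0+10·13·30=4290 → min 2070.
Length 4: A₁..A₄: k=1: 0+759+19·11·13=3476; k=2: 2090+390+19·10·13=4950; k=3: 957+0+19·3·13=1698 → min 1698 | A₂..A₅: k=2: 0+2070+11·10·30=5370; k=3: 330+1170+11·3·30=2490; k=4: 759+0+11·13·30=5049 → min 2490.
Top-level splits: k=1: (A₁..A₁)·(A₂..A₅) → 0+2490+19·11·30 = 8760; k=2: (A₁..A₂)·(A₃..A₅) → 2090+2070+19·10·30 = 9860; k=3: (A₁..A₃)·(A₄..A₅) → 957+1170+19·3·30 = 3837; k=4: (A₁..A₄)·(A₅..A₅) → 1698+0+19·13·30 = 9108.
Best split is after A₃, i.e. k = 3.

3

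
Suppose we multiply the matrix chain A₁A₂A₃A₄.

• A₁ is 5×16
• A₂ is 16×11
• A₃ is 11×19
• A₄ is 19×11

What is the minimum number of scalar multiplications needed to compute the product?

Adjacent pairs: A₁A₂ = 5·16·11 = 880; A₂A₃ = 16·11·19 = 3344; A₃A₄ = 11·19·11 = 2299.
Length 3: A₁..A₃: k=1: 0+3344+5·16·19=4864; k=2: 880+0+5·11·19=1925 → min 1925 | A₂..A₄: k=2: 0+2299+16·11·11=4235; k=3: 3344+0+16·19·11=6688 → min 4235.
Length 4: A₁..A₄: k=1: 0+4235+5·16·11=5115; k=2: 880+2299+5·11·11=3784; k=3: 1925+0+5·19·11=2970 → min 2970.
Optimal order: (((A₁A₂)A₃)A₄) with cost 2970.

2970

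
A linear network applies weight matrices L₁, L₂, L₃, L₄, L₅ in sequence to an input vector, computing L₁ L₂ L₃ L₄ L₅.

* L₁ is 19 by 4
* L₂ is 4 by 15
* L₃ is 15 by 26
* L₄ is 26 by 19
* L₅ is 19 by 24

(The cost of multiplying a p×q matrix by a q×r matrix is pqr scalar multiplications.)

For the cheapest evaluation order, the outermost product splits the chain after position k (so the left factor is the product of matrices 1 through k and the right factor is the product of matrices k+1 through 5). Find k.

1

Adjacent pairs: L₁L₂ = 19·4·15 = 1140; L₂L₃ = 4·15·26 = 1560; L₃L₄ = 15·26·19 = 7410; L₄L₅ = 26·19·24 = 11856.
Length 3: L₁..L₃: k=1: 0+1560+19·4·26=3536; k=2: 1140+0+19·15·26=8550 → min 3536 | L₂..L₄: k=2: 0+7410+4·15·19=8550; k=3: 1560+0+4·26·19=3536 → min 3536 | L₃..L₅: k=3: 0+11856+15·26·24=21216; k=4: 7410+0+15·19·24=14250 → min 14250.
Length 4: L₁..L₄: k=1: 0+3536+19·4·19=4980; k=2: 1140+7410+19·15·19=13965; k=3: 3536+0+19·26·19=12922 → min 4980 | L₂..L₅: k=2: 0+14250+4·15·24=15690; k=3: 1560+11856+4·26·24=15912; k=4: 3536+0+4·19·24=5360 → min 5360.
Top-level splits: k=1: (L₁..L₁)·(L₂..L₅) → 0+5360+19·4·24 = 7184; k=2: (L₁..L₂)·(L₃..L₅) → 1140+14250+19·15·24 = 22230; k=3: (L₁..L₃)·(L₄..L₅) → 3536+11856+19·26·24 = 27248; k=4: (L₁..L₄)·(L₅..L₅) → 4980+0+19·19·24 = 13644.
Best split is after L₁, i.e. k = 1.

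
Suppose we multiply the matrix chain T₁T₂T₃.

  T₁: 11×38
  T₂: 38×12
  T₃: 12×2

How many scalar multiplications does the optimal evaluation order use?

Order (T₁(T₂T₃)): (T₂T₃): 38×12 by 12×2 → 38×2, cost 38·12·2 = 912; (T₁(T₂T₃)): 11×38 by 38×2 → 11×2, cost 11·38·2 = 836; cumulative 1748. Total 1748.
Order ((T₁T₂)T₃): (T₁T₂): 11×38 by 38×12 → 11×12, cost 11·38·12 = 5016; ((T₁T₂)T₃): 11×12 by 12×2 → 11×2, cost 11·12·2 = 264; cumulative 5280. Total 5280.
Minimum: 1748.

1748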